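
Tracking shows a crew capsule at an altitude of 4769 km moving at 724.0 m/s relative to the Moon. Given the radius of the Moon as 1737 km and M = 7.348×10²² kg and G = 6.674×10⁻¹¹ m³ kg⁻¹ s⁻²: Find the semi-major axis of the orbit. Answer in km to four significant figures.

μ = GM = 6.674×10⁻¹¹ × 7.348×10²² = 4.904×10¹² m³/s².
r = 1737 + 4769 = 6506.0 km = 6.506×10⁶ m.
Vis-viva rearranged: 1/a = 2/r − v²/μ = 3.074×10⁻⁷ − 1.069×10⁻⁷ = 2.005×10⁻⁷ m⁻¹.
a = 4.987×10⁶ m = 4987.0 km.

a ≈ 4987 km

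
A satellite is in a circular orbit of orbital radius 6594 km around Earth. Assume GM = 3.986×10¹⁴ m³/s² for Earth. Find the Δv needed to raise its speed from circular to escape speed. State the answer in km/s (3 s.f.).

r = 6594 km = 6.594×10⁶ m.
Circular speed v_c = √(μ/r) = 7775 m/s.
Escape speed v_esc = √(2μ/r) = √2 × v_c = 11000 m/s.
Δv = v_esc − v_c = 3220 m/s = 3.220 km/s.

Δv ≈ 3.22 km/s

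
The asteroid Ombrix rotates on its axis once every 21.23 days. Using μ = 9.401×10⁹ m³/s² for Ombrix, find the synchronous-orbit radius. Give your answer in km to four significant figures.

r_sync ≈ 9288 km

T = 21.23 days = 1.834×10⁶ s.
A synchronous orbit has period T, so by Kepler's third law a = (μT²/4π²)^(1/3).
μT²/4π² = 9.401×10⁹ × (1.834×10⁶)² / 39.48 = 8.012×10²⁰ m³.
a = 9.288×10⁶ m = 9287.8 km.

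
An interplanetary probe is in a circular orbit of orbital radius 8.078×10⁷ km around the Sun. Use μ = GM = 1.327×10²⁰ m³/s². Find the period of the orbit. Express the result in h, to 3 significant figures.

r = 8.078×10⁷ km = 8.078×10¹⁰ m.
Kepler's third law: T = 2π√(r³/μ) = 2π√((8.078×10¹⁰)³ / 1.327×10²⁰).
r³/μ = 3.972×10¹² s², so T = 2π × 1.993×10⁶ = 1.252×10⁷ s.
Converting: 1.252×10⁷ s ÷ 3600 = 3479 h.

T ≈ 3480 h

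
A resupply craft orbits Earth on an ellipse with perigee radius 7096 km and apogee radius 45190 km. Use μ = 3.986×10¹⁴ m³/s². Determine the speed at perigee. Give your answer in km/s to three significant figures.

v ≈ 9.85 km/s

Semi-major axis a = (r_p + r_a)/2 = 26143 km = 2.614×10⁷ m.
Vis-viva: v² = μ(2/r − 1/a) = 3.986×10¹⁴ × (2.818×10⁻⁷ − 3.825×10⁻⁸) = 9.710×10⁷ m²/s².
v = 9854 m/s = 9.854 km/s.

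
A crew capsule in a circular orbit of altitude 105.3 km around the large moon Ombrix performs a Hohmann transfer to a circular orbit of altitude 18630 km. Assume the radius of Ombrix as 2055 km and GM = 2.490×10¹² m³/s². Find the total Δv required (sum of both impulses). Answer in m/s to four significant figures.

Δv_total ≈ 567.2 m/s

r₁ = 2055 + 105.3 = 2160.3 km = 2.1603×10⁶ m.
r₂ = 2055 + 18630 = 20685 km = 2.0685×10⁷ m.
Transfer ellipse a_t = (r₁ + r₂)/2 = 1.142×10⁷ m.
At r₁: circular v_c1 = √(μ/r₁) = 1074 m/s; transfer-periapsis v_p = √[μ(2/r₁ − 1/a_t)] = 1445 m/s.
Δv₁ = v_p − v_c1 = 371.1 m/s.
At r₂: circular v_c2 = √(μ/r₂) = 347.0 m/s; transfer-apoapsis v_a = √[μ(2/r₂ − 1/a_t)] = 150.9 m/s.
Δv₂ = v_c2 − v_a = 196.1 m/s.
Total Δv = Δv₁ + Δv₂ = 567.2 m/s.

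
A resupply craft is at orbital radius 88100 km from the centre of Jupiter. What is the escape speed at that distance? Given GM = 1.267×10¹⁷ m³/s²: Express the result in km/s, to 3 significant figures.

r = 88100 km = 8.810×10⁷ m.
Escape speed v_esc = √(2μ/r) = √(2 × 1.267×10¹⁷ / 8.810×10⁷) = √(2.876×10⁹) = 53630 m/s.
= 53.63 km/s.

v_esc ≈ 53.6 km/s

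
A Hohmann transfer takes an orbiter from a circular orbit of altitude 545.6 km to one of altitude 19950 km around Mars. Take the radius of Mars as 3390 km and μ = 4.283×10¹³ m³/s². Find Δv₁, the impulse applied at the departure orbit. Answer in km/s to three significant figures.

Δv ≈ 1.02 km/s

r₁ = 3390 + 545.6 = 3935.6 km = 3.9356×10⁶ m.
r₂ = 3390 + 19950 = 23340 km = 2.3340×10⁷ m.
Transfer ellipse a_t = (r₁ + r₂)/2 = 1.364×10⁷ m.
At r₁: circular v_c1 = √(μ/r₁) = 3299 m/s; transfer-periapsis v_p = √[μ(2/r₁ − 1/a_t)] = 4316 m/s.
Δv₁ = v_p − v_c1 = 1017 m/s.
= 1.017 km/s.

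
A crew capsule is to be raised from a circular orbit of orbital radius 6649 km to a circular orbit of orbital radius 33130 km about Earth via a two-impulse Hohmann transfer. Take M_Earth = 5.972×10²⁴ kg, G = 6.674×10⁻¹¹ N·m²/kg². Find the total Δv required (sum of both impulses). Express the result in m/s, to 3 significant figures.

Δv_total ≈ 3710 m/s

μ = GM = 6.674×10⁻¹¹ × 5.972×10²⁴ = 3.986×10¹⁴ m³/s².
r₁ = 6649 km = 6.649×10⁶ m.
r₂ = 33130 km = 3.313×10⁷ m.
Transfer ellipse a_t = (r₁ + r₂)/2 = 1.989×10⁷ m.
At r₁: circular v_c1 = √(μ/r₁) = 7742 m/s; transfer-perigee v_p = √[μ(2/r₁ − 1/a_t)] = 9992 m/s.
Δv₁ = v_p − v_c1 = 2250 m/s.
At r₂: circular v_c2 = √(μ/r₂) = 3469 m/s; transfer-apogee v_a = √[μ(2/r₂ − 1/a_t)] = 2005 m/s.
Δv₂ = v_c2 − v_a = 1463 m/s.
Total Δv = Δv₁ + Δv₂ = 3713 m/s.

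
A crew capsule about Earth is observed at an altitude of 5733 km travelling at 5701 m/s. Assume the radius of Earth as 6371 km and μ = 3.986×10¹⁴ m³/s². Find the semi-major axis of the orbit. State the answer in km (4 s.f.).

a ≈ 11950 km

r = 6371 + 5733 = 12104 km = 1.210×10⁷ m.
Specific orbital energy ε = v²/2 − μ/r = (5701)²/2 − 3.986×10¹⁴/1.210×10⁷ = -1.668×10⁷ J/kg.
Since ε = −μ/(2a), a = −μ/(2ε) = 1.195×10⁷ m = 11948 km.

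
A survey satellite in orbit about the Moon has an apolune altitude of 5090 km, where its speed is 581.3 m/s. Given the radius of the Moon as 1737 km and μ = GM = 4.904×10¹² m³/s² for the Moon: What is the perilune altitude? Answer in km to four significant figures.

r_a = 1737 + 5090 = 6827.0 km = 6.827×10⁶ m.
Specific energy ε = v²/2 − μ/r = -5.494×10⁵ J/kg, so a = −μ/(2ε) = 4.463×10⁶ m.
The apsides satisfy r_p + r_a = 2a, so the perilune radius is 2a − r_a = 2.100×10⁶ m = 2099.6 km.
Perilune altitude = 2099.6 − 1737 = 362.60 km.

perilune altitude ≈ 362.6 km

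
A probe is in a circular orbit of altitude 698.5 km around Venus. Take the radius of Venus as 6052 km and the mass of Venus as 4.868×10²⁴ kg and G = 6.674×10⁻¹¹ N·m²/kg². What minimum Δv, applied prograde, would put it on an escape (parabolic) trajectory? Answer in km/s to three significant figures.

Δv ≈ 2.87 km/s

μ = GM = 6.674×10⁻¹¹ × 4.868×10²⁴ = 3.249×10¹⁴ m³/s².
r = 6052 + 698.5 = 6750.5 km = 6.7505×10⁶ m.
Circular speed v_c = √(μ/r) = 6937 m/s.
Escape speed v_esc = √(2μ/r) = √2 × v_c = 9811 m/s.
Δv = v_esc − v_c = 2874 m/s = 2.874 km/s.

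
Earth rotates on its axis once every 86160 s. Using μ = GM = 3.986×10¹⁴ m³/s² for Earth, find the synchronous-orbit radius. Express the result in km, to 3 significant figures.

r_sync ≈ 42200 km

A synchronous orbit has period T, so by Kepler's third law a = (μT²/4π²)^(1/3).
μT²/4π² = 3.986×10¹⁴ × (8.616×10⁴)² / 39.48 = 7.495×10²² m³.
a = 4.216×10⁷ m = 42163 km.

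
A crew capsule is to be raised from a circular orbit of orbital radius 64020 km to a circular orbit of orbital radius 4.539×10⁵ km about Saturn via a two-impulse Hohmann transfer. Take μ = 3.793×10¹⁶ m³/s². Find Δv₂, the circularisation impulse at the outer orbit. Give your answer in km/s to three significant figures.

r₁ = 64020 km = 6.402×10⁷ m.
r₂ = 4.539×10⁵ km = 4.539×10⁸ m.
Transfer ellipse a_t = (r₁ + r₂)/2 = 2.590×10⁸ m.
At r₁: circular v_c1 = √(μ/r₁) = 24340 m/s; transfer-perikrone v_p = √[μ(2/r₁ − 1/a_t)] = 32230 m/s.
At r₂: circular v_c2 = √(μ/r₂) = 9141 m/s; transfer-apokrone v_a = √[μ(2/r₂ − 1/a_t)] = 4545 m/s.
Δv₂ = v_c2 − v_a = 4596 m/s.
= 4.596 km/s.

Δv ≈ 4.60 km/s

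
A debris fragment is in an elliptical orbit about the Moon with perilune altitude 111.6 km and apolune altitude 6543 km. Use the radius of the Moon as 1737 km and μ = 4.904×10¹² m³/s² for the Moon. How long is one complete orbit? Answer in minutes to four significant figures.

T ≈ 538.9 minutes

r_p = 1737 + 111.6 = 1848.6 km = 1.8486×10⁶ m.
r_a = 1737 + 6543 = 8280.0 km = 8.2800×10⁶ m.
Semi-major axis a = (r_p + r_a)/2 = (1848.6 + 8280.0)/2 = 5064.3 km = 5.064×10⁶ m.
By Kepler's third law T = 2π√(a³/μ) = 2π × 5.146×10³ = 3.234×10⁴ s.
= 538.9 minutes.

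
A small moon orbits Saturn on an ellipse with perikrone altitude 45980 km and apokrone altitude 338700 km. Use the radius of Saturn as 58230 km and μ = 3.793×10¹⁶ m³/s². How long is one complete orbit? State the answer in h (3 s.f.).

T ≈ 35.5 h

r_p = 58230 + 45980 = 104210 km = 1.0421×10⁸ m.
r_a = 58230 + 338700 = 396930 km = 3.9693×10⁸ m.
Semi-major axis a = (r_p + r_a)/2 = (1.0421×10⁵ + 3.9693×10⁵)/2 = 2.5057×10⁵ km = 2.506×10⁸ m.
By Kepler's third law T = 2π√(a³/μ) = 2π × 2.037×10⁴ = 1.280×10⁵ s.
= 35.55 h.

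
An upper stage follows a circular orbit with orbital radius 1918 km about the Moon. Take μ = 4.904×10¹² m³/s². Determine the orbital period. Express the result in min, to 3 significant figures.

T ≈ 126 min

r = 1918 km = 1.918×10⁶ m.
Kepler's third law: T = 2π√(r³/μ) = 2π√((1.918×10⁶)³ / 4.904×10¹²).
r³/μ = 1.439×10⁶ s², so T = 2π × 1.199×10³ = 7.537×10³ s.
Converting: 7.537×10³ s ÷ 60.00 = 125.6 min.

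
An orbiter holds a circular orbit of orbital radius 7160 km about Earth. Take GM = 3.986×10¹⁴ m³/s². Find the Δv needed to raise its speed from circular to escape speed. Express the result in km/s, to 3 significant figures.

r = 7160 km = 7.160×10⁶ m.
Circular speed v_c = √(μ/r) = 7461 m/s.
Escape speed v_esc = √(2μ/r) = √2 × v_c = 10550 m/s.
Δv = v_esc − v_c = 3091 m/s = 3.091 km/s.

Δv ≈ 3.09 km/s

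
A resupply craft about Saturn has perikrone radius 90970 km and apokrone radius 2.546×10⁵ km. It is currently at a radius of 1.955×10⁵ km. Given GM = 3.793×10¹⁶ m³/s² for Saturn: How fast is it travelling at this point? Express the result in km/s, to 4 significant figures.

Semi-major axis a = (r_p + r_a)/2 = 1.7278×10⁵ km = 1.728×10⁸ m.
Vis-viva: v² = μ(2/r − 1/a) = 3.793×10¹⁶ × (1.023×10⁻⁸ − 5.788×10⁻⁹) = 1.685×10⁸ m²/s².
v = 12980 m/s = 12.98 km/s.

v ≈ 12.98 km/s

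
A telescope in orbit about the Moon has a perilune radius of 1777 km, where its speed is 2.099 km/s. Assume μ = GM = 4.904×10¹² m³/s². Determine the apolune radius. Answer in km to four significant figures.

r_p = 1.777×10⁶ m.
Specific energy ε = v²/2 − μ/r = -5.568×10⁵ J/kg, so a = −μ/(2ε) = 4.404×10⁶ m.
The apsides satisfy r_p + r_a = 2a, so the apolune radius is 2a − r_p = 7.030×10⁶ m = 7030.4 km.

apolune radius ≈ 7030 km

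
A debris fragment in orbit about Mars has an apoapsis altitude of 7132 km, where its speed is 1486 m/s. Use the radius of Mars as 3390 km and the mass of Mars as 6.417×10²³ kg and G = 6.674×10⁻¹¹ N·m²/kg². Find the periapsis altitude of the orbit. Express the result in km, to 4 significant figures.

μ = GM = 6.674×10⁻¹¹ × 6.417×10²³ = 4.283×10¹³ m³/s².
r_a = 3390 + 7132 = 10522 km = 1.052×10⁷ m.
Specific energy ε = v²/2 − μ/r = -2.966×10⁶ J/kg, so a = −μ/(2ε) = 7.219×10⁶ m.
The apsides satisfy r_p + r_a = 2a, so the periapsis radius is 2a − r_a = 3.917×10⁶ m = 3916.6 km.
Periapsis altitude = 3916.6 − 3390 = 526.64 km.

periapsis altitude ≈ 526.6 km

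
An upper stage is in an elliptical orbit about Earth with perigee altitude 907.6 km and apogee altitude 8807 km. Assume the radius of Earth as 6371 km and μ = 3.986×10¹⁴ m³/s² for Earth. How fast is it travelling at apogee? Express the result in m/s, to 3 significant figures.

v ≈ 4130 m/s

r_p = 6371 + 907.6 = 7278.6 km = 7.2786×10⁶ m.
r_a = 6371 + 8807 = 15178 km = 1.5178×10⁷ m.
Semi-major axis a = (r_p + r_a)/2 = 11228 km = 1.123×10⁷ m.
Vis-viva: v² = μ(2/r − 1/a) = 3.986×10¹⁴ × (1.318×10⁻⁷ − 8.906×10⁻⁸) = 1.702×10⁷ m²/s².
v = 4126 m/s.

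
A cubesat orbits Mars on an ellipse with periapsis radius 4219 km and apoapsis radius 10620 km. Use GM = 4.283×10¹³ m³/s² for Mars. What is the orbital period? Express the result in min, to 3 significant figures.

Semi-major axis a = (r_p + r_a)/2 = (4219.0 + 10620)/2 = 7419.5 km = 7.420×10⁶ m.
By Kepler's third law T = 2π√(a³/μ) = 2π × 3.088×10³ = 1.940×10⁴ s.
= 323.4 min.

T ≈ 323 min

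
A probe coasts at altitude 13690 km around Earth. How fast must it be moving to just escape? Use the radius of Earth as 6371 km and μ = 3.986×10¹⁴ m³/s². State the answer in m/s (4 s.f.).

r = 6371 + 13690 = 20061 km = 2.0061×10⁷ m.
Escape speed v_esc = √(2μ/r) = √(2 × 3.986×10¹⁴ / 2.006×10⁷) = √(3.974×10⁷) = 6304 m/s.

v_esc ≈ 6304 m/s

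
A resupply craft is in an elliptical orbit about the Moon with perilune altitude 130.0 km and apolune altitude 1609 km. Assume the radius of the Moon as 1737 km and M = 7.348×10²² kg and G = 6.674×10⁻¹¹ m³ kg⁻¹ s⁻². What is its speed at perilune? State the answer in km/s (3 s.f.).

μ = GM = 6.674×10⁻¹¹ × 7.348×10²² = 4.904×10¹² m³/s².
r_p = 1737 + 130.0 = 1867.0 km = 1.8670×10⁶ m.
r_a = 1737 + 1609 = 3346.0 km = 3.3460×10⁶ m.
Semi-major axis a = (r_p + r_a)/2 = 2606.5 km = 2.606×10⁶ m.
Vis-viva: v² = μ(2/r − 1/a) = 4.904×10¹² × (1.071×10⁻⁶ − 3.837×10⁻⁷) = 3.372×10⁶ m²/s².
v = 1836 m/s = 1.836 km/s.

v ≈ 1.84 km/s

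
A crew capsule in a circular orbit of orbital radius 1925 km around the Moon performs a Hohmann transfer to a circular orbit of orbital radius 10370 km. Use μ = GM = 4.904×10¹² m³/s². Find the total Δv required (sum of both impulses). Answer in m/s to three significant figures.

Δv_total ≈ 780 m/s

r₁ = 1925 km = 1.925×10⁶ m.
r₂ = 10370 km = 1.037×10⁷ m.
Transfer ellipse a_t = (r₁ + r₂)/2 = 6.148×10⁶ m.
At r₁: circular v_c1 = √(μ/r₁) = 1596 m/s; transfer-perilune v_p = √[μ(2/r₁ − 1/a_t)] = 2073 m/s.
Δv₁ = v_p − v_c1 = 476.9 m/s.
At r₂: circular v_c2 = √(μ/r₂) = 687.7 m/s; transfer-apolune v_a = √[μ(2/r₂ − 1/a_t)] = 384.8 m/s.
Δv₂ = v_c2 − v_a = 302.9 m/s.
Total Δv = Δv₁ + Δv₂ = 779.8 m/s.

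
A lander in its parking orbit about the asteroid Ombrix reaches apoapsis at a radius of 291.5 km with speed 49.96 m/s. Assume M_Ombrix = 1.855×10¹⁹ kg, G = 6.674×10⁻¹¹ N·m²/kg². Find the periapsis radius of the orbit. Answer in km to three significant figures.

periapsis radius ≈ 121 km

μ = GM = 6.674×10⁻¹¹ × 1.855×10¹⁹ = 1.238×10⁹ m³/s².
r_a = 2.915×10⁵ m.
Specific energy ε = v²/2 − μ/r = -2.999×10³ J/kg, so a = −μ/(2ε) = 2.064×10⁵ m.
The apsides satisfy r_p + r_a = 2a, so the periapsis radius is 2a − r_a = 1.213×10⁵ m = 121.30 km.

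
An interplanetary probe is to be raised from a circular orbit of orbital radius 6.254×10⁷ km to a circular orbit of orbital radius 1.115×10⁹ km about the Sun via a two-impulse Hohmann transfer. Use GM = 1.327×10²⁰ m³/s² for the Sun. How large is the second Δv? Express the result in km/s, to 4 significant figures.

r₁ = 6.254×10⁷ km = 6.254×10¹⁰ m.
r₂ = 1.115×10⁹ km = 1.115×10¹² m.
Transfer ellipse a_t = (r₁ + r₂)/2 = 5.888×10¹¹ m.
At r₁: circular v_c1 = √(μ/r₁) = 46060 m/s; transfer-perihelion v_p = √[μ(2/r₁ − 1/a_t)] = 63390 m/s.
At r₂: circular v_c2 = √(μ/r₂) = 10910 m/s; transfer-aphelion v_a = √[μ(2/r₂ − 1/a_t)] = 3556 m/s.
Δv₂ = v_c2 − v_a = 7354 m/s.
= 7.354 km/s.

Δv ≈ 7.354 km/s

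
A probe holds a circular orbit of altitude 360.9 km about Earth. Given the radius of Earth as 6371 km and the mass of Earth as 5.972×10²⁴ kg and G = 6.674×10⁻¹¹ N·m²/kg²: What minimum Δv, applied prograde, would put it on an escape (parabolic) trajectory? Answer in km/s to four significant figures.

μ = GM = 6.674×10⁻¹¹ × 5.972×10²⁴ = 3.986×10¹⁴ m³/s².
r = 6371 + 360.9 = 6731.9 km = 6.7319×10⁶ m.
Circular speed v_c = √(μ/r) = 7695 m/s.
Escape speed v_esc = √(2μ/r) = √2 × v_c = 10880 m/s.
Δv = v_esc − v_c = 3187 m/s = 3.187 km/s.

Δv ≈ 3.187 km/s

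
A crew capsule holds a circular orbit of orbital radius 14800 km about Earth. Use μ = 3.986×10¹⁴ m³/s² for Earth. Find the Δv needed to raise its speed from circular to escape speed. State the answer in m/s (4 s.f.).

r = 14800 km = 1.480×10⁷ m.
Circular speed v_c = √(μ/r) = 5190 m/s.
Escape speed v_esc = √(2μ/r) = √2 × v_c = 7339 m/s.
Δv = v_esc − v_c = 2150 m/s.

Δv ≈ 2150 m/s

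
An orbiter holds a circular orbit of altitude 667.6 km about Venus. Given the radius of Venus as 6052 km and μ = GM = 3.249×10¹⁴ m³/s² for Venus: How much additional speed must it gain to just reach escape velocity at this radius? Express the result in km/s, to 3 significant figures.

r = 6052 + 667.6 = 6719.6 km = 6.7196×10⁶ m.
Circular speed v_c = √(μ/r) = 6953 m/s.
Escape speed v_esc = √(2μ/r) = √2 × v_c = 9834 m/s.
Δv = v_esc − v_c = 2880 m/s = 2.880 km/s.

Δv ≈ 2.88 km/s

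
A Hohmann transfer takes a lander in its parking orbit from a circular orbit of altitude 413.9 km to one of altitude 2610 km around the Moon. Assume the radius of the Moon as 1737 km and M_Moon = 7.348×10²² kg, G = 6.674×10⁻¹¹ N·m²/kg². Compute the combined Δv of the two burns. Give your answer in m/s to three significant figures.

μ = GM = 6.674×10⁻¹¹ × 7.348×10²² = 4.904×10¹² m³/s².
r₁ = 1737 + 413.9 = 2150.9 km = 2.1509×10⁶ m.
r₂ = 1737 + 2610 = 4347.0 km = 4.3470×10⁶ m.
Transfer ellipse a_t = (r₁ + r₂)/2 = 3.249×10⁶ m.
At r₁: circular v_c1 = √(μ/r₁) = 1510 m/s; transfer-perilune v_p = √[μ(2/r₁ − 1/a_t)] = 1747 m/s.
Δv₁ = v_p − v_c1 = 236.6 m/s.
At r₂: circular v_c2 = √(μ/r₂) = 1062 m/s; transfer-apolune v_a = √[μ(2/r₂ − 1/a_t)] = 864.2 m/s.
Δv₂ = v_c2 − v_a = 197.9 m/s.
Total Δv = Δv₁ + Δv₂ = 434.6 m/s.

Δv_total ≈ 435 m/s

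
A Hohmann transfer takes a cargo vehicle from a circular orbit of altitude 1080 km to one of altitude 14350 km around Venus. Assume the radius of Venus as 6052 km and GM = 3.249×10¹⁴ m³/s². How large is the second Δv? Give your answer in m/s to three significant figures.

r₁ = 6052 + 1080 = 7132.0 km = 7.1320×10⁶ m.
r₂ = 6052 + 14350 = 20402 km = 2.0402×10⁷ m.
Transfer ellipse a_t = (r₁ + r₂)/2 = 1.377×10⁷ m.
At r₁: circular v_c1 = √(μ/r₁) = 6749 m/s; transfer-periapsis v_p = √[μ(2/r₁ − 1/a_t)] = 8216 m/s.
At r₂: circular v_c2 = √(μ/r₂) = 3991 m/s; transfer-apoapsis v_a = √[μ(2/r₂ − 1/a_t)] = 2872 m/s.
Δv₂ = v_c2 − v_a = 1118 m/s.

Δv ≈ 1120 m/s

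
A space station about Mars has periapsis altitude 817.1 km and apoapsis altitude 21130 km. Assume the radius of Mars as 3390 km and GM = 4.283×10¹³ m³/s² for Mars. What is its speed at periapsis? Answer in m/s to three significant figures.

v ≈ 4170 m/s

r_p = 3390 + 817.1 = 4207.1 km = 4.2071×10⁶ m.
r_a = 3390 + 21130 = 24520 km = 2.4520×10⁷ m.
Semi-major axis a = (r_p + r_a)/2 = 14364 km = 1.436×10⁷ m.
Vis-viva: v² = μ(2/r − 1/a) = 4.283×10¹³ × (4.754×10⁻⁷ − 6.962×10⁻⁸) = 1.738×10⁷ m²/s².
v = 4169 m/s.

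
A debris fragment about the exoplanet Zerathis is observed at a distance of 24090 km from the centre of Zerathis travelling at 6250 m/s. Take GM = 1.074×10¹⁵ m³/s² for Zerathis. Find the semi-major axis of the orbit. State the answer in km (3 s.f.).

r = 2.409×10⁷ m.
Specific orbital energy ε = v²/2 − μ/r = (6250)²/2 − 1.074×10¹⁵/2.409×10⁷ = -2.505×10⁷ J/kg.
Since ε = −μ/(2a), a = −μ/(2ε) = 2.144×10⁷ m = 21436 km.

a ≈ 21400 km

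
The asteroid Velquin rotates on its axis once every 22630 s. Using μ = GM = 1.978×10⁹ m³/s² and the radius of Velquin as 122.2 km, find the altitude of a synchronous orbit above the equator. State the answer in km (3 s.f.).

A synchronous orbit has period T, so by Kepler's third law a = (μT²/4π²)^(1/3).
μT²/4π² = 1.978×10⁹ × (2.263×10⁴)² / 39.48 = 2.566×10¹⁶ m³.
a = 2.949×10⁵ m = 294.95 km.
Altitude h = a − R = 294.95 − 122.2 = 172.75 km.

h_sync ≈ 173 km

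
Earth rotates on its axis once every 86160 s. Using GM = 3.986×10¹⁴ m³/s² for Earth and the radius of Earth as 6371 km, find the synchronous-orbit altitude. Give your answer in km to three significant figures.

h_sync ≈ 35800 km

A synchronous orbit has period T, so by Kepler's third law a = (μT²/4π²)^(1/3).
μT²/4π² = 3.986×10¹⁴ × (8.616×10⁴)² / 39.48 = 7.495×10²² m³.
a = 4.216×10⁷ m = 42163 km.
Altitude h = a − R = 42163 − 6371 = 35792 km.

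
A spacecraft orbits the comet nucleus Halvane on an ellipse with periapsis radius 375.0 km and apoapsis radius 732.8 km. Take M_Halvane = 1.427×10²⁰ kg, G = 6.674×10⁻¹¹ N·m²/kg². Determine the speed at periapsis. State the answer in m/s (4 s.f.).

μ = GM = 6.674×10⁻¹¹ × 1.427×10²⁰ = 9.524×10⁹ m³/s².
Semi-major axis a = (r_p + r_a)/2 = 553.90 km = 5.539×10⁵ m.
Vis-viva: v² = μ(2/r − 1/a) = 9.524×10⁹ × (5.333×10⁻⁶ − 1.805×10⁻⁶) = 3.360×10⁴ m²/s².
v = 183.3 m/s.

v ≈ 183.3 m/s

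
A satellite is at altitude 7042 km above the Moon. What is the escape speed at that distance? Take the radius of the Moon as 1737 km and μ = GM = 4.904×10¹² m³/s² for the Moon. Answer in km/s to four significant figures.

r = 1737 + 7042 = 8779.0 km = 8.7790×10⁶ m.
Escape speed v_esc = √(2μ/r) = √(2 × 4.904×10¹² / 8.779×10⁶) = √(1.117×10⁶) = 1057 m/s.
= 1.057 km/s.

v_esc ≈ 1.057 km/s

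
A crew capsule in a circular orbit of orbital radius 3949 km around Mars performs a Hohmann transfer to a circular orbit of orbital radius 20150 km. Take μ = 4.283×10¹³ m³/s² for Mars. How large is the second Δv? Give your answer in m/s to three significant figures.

Δv ≈ 623 m/s

r₁ = 3949 km = 3.949×10⁶ m.
r₂ = 20150 km = 2.015×10⁷ m.
Transfer ellipse a_t = (r₁ + r₂)/2 = 1.205×10⁷ m.
At r₁: circular v_c1 = √(μ/r₁) = 3293 m/s; transfer-periapsis v_p = √[μ(2/r₁ − 1/a_t)] = 4259 m/s.
At r₂: circular v_c2 = √(μ/r₂) = 1458 m/s; transfer-apoapsis v_a = √[μ(2/r₂ − 1/a_t)] = 834.6 m/s.
Δv₂ = v_c2 − v_a = 623.3 m/s.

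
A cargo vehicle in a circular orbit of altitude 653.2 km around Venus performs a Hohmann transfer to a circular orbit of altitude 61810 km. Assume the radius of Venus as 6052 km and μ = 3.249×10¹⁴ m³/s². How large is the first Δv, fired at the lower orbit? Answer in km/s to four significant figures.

Δv ≈ 2.430 km/s

r₁ = 6052 + 653.2 = 6705.2 km = 6.7052×10⁶ m.
r₂ = 6052 + 61810 = 67862 km = 6.7862×10⁷ m.
Transfer ellipse a_t = (r₁ + r₂)/2 = 3.728×10⁷ m.
At r₁: circular v_c1 = √(μ/r₁) = 6961 m/s; transfer-periapsis v_p = √[μ(2/r₁ − 1/a_t)] = 9391 m/s.
Δv₁ = v_p − v_c1 = 2430 m/s.
= 2.430 km/s.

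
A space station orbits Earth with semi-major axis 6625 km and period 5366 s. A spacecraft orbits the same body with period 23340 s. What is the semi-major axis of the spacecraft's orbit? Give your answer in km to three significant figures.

Kepler's third law: a³ ∝ T², so a₂ = a₁ (T₂/T₁)^(2/3).
T₂/T₁ = 4.350, (T₂/T₁)^(2/3) = 2.665.
a₂ = 6625 × 2.665 = 17650 km.

a₂ ≈ 17700 km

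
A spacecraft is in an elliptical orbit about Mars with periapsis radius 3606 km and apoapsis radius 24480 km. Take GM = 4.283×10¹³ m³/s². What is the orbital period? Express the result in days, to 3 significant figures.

T ≈ 0.585 days

Semi-major axis a = (r_p + r_a)/2 = (3606.0 + 24480)/2 = 14043 km = 1.404×10⁷ m.
By Kepler's third law T = 2π√(a³/μ) = 2π × 8.041×10³ = 5.052×10⁴ s.
= 0.5848 days.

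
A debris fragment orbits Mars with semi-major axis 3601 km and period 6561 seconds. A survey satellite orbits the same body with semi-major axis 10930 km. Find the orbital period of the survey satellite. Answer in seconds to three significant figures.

Kepler's third law: T² ∝ a³, so T₂ = T₁ (a₂/a₁)^(3/2).
a₂/a₁ = 3.035, (a₂/a₁)^(3/2) = 5.288.
T₂ = 6561 × 5.288 = 34690 seconds.

T₂ ≈ 34700 seconds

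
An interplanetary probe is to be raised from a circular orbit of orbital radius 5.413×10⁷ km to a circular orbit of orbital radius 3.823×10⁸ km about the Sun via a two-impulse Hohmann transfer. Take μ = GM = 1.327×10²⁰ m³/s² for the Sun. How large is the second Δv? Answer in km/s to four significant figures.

r₁ = 5.413×10⁷ km = 5.413×10¹⁰ m.
r₂ = 3.823×10⁸ km = 3.823×10¹¹ m.
Transfer ellipse a_t = (r₁ + r₂)/2 = 2.182×10¹¹ m.
At r₁: circular v_c1 = √(μ/r₁) = 49510 m/s; transfer-perihelion v_p = √[μ(2/r₁ − 1/a_t)] = 65540 m/s.
At r₂: circular v_c2 = √(μ/r₂) = 18630 m/s; transfer-aphelion v_a = √[μ(2/r₂ − 1/a_t)] = 9279 m/s.
Δv₂ = v_c2 − v_a = 9352 m/s.
= 9.352 km/s.

Δv ≈ 9.352 km/s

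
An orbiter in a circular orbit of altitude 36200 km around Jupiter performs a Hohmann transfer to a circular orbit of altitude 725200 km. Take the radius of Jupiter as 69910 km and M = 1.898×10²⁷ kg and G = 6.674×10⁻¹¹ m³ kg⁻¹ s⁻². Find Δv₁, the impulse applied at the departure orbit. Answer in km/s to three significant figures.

μ = GM = 6.674×10⁻¹¹ × 1.898×10²⁷ = 1.267×10¹⁷ m³/s².
r₁ = 69910 + 36200 = 106110 km = 1.0611×10⁸ m.
r₂ = 69910 + 725200 = 795110 km = 7.9511×10⁸ m.
Transfer ellipse a_t = (r₁ + r₂)/2 = 4.506×10⁸ m.
At r₁: circular v_c1 = √(μ/r₁) = 34550 m/s; transfer-perijove v_p = √[μ(2/r₁ − 1/a_t)] = 45900 m/s.
Δv₁ = v_p − v_c1 = 11340 m/s.
= 11.34 km/s.

Δv ≈ 11.3 km/s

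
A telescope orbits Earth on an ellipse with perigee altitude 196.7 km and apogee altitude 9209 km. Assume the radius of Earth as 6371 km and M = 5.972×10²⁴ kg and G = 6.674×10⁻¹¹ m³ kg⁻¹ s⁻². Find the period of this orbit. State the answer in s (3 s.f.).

T ≈ 11600 s

μ = GM = 6.674×10⁻¹¹ × 5.972×10²⁴ = 3.986×10¹⁴ m³/s².
r_p = 6371 + 196.7 = 6567.7 km = 6.5677×10⁶ m.
r_a = 6371 + 9209 = 15580 km = 1.5580×10⁷ m.
Semi-major axis a = (r_p + r_a)/2 = (6567.7 + 15580)/2 = 11074 km = 1.107×10⁷ m.
By Kepler's third law T = 2π√(a³/μ) = 2π × 1.846×10³ = 1.160×10⁴ s.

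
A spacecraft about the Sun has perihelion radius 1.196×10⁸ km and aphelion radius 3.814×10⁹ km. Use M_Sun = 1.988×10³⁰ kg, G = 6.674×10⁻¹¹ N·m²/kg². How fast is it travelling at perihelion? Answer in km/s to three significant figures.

v ≈ 46.4 km/s

μ = GM = 6.674×10⁻¹¹ × 1.988×10³⁰ = 1.327×10²⁰ m³/s².
Semi-major axis a = (r_p + r_a)/2 = 1.9668×10⁹ km = 1.967×10¹² m.
Vis-viva: v² = μ(2/r − 1/a) = 1.327×10²⁰ × (1.672×10⁻¹¹ − 5.084×10⁻¹³) = 2.151×10⁹ m²/s².
v = 46380 m/s = 46.38 km/s.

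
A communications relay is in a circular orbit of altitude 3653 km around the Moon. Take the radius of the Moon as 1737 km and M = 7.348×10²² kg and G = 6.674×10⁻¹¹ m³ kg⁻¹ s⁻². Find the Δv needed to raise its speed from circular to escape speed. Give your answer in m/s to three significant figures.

Δv ≈ 395 m/s

μ = GM = 6.674×10⁻¹¹ × 7.348×10²² = 4.904×10¹² m³/s².
r = 1737 + 3653 = 5390.0 km = 5.3900×10⁶ m.
Circular speed v_c = √(μ/r) = 953.9 m/s.
Escape speed v_esc = √(2μ/r) = √2 × v_c = 1349 m/s.
Δv = v_esc − v_c = 395.1 m/s.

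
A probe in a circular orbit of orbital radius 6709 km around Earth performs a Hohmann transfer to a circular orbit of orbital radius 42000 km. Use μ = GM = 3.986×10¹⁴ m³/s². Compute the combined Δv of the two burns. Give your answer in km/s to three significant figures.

Δv_total ≈ 3.88 km/s

r₁ = 6709 km = 6.709×10⁶ m.
r₂ = 42000 km = 4.200×10⁷ m.
Transfer ellipse a_t = (r₁ + r₂)/2 = 2.435×10⁷ m.
At r₁: circular v_c1 = √(μ/r₁) = 7708 m/s; transfer-perigee v_p = √[μ(2/r₁ − 1/a_t)] = 10120 m/s.
Δv₁ = v_p − v_c1 = 2414 m/s.
At r₂: circular v_c2 = √(μ/r₂) = 3081 m/s; transfer-apogee v_a = √[μ(2/r₂ − 1/a_t)] = 1617 m/s.
Δv₂ = v_c2 − v_a = 1464 m/s.
Total Δv = Δv₁ + Δv₂ = 3878 m/s = 3.878 km/s.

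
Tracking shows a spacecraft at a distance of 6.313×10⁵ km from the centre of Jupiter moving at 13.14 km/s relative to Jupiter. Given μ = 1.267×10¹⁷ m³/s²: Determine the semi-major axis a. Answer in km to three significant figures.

a ≈ 5.54×10⁵ km

r = 6.313×10⁸ m.
Vis-viva rearranged: 1/a = 2/r − v²/μ = 3.168×10⁻⁹ − 1.363×10⁻⁹ = 1.805×10⁻⁹ m⁻¹.
a = 5.539×10⁸ m = 5.5392×10⁵ km.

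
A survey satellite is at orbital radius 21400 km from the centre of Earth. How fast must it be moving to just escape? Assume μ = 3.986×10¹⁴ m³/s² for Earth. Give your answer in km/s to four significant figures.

r = 21400 km = 2.140×10⁷ m.
Escape speed v_esc = √(2μ/r) = √(2 × 3.986×10¹⁴ / 2.140×10⁷) = √(3.725×10⁷) = 6103 m/s.
= 6.103 km/s.

v_esc ≈ 6.103 km/s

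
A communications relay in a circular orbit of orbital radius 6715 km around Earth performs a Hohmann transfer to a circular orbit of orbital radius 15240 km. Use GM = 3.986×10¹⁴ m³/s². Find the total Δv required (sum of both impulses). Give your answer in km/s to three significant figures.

Δv_total ≈ 2.49 km/s

r₁ = 6715 km = 6.715×10⁶ m.
r₂ = 15240 km = 1.524×10⁷ m.
Transfer ellipse a_t = (r₁ + r₂)/2 = 1.098×10⁷ m.
At r₁: circular v_c1 = √(μ/r₁) = 7705 m/s; transfer-perigee v_p = √[μ(2/r₁ − 1/a_t)] = 9078 m/s.
Δv₁ = v_p − v_c1 = 1373 m/s.
At r₂: circular v_c2 = √(μ/r₂) = 5114 m/s; transfer-apogee v_a = √[μ(2/r₂ − 1/a_t)] = 4000 m/s.
Δv₂ = v_c2 − v_a = 1114 m/s.
Total Δv = Δv₁ + Δv₂ = 2488 m/s = 2.488 km/s.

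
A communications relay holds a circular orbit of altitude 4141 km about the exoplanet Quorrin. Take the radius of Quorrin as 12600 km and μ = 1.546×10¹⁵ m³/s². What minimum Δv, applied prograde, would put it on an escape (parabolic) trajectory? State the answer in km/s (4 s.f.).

r = 12600 + 4141 = 16741 km = 1.6741×10⁷ m.
Circular speed v_c = √(μ/r) = 9610 m/s.
Escape speed v_esc = √(2μ/r) = √2 × v_c = 13590 m/s.
Δv = v_esc − v_c = 3981 m/s = 3.981 km/s.

Δv ≈ 3.981 km/s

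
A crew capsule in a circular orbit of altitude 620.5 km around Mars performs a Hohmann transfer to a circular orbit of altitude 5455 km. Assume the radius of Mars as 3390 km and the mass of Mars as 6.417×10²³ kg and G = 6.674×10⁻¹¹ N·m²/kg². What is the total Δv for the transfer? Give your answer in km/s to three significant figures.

μ = GM = 6.674×10⁻¹¹ × 6.417×10²³ = 4.283×10¹³ m³/s².
r₁ = 3390 + 620.5 = 4010.5 km = 4.0105×10⁶ m.
r₂ = 3390 + 5455 = 8845.0 km = 8.8450×10⁶ m.
Transfer ellipse a_t = (r₁ + r₂)/2 = 6.428×10⁶ m.
At r₁: circular v_c1 = √(μ/r₁) = 3268 m/s; transfer-periapsis v_p = √[μ(2/r₁ − 1/a_t)] = 3833 m/s.
Δv₁ = v_p − v_c1 = 565.5 m/s.
At r₂: circular v_c2 = √(μ/r₂) = 2200 m/s; transfer-apoapsis v_a = √[μ(2/r₂ − 1/a_t)] = 1738 m/s.
Δv₂ = v_c2 − v_a = 462.3 m/s.
Total Δv = Δv₁ + Δv₂ = 1028 m/s = 1.028 km/s.

Δv_total ≈ 1.03 km/s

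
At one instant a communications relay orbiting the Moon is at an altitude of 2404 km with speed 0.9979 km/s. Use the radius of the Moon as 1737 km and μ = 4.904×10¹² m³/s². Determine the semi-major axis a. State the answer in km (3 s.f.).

r = 1737 + 2404 = 4141.0 km = 4.141×10⁶ m.
Specific orbital energy ε = v²/2 − μ/r = (997.9)²/2 − 4.904×10¹²/4.141×10⁶ = -6.864×10⁵ J/kg.
Since ε = −μ/(2a), a = −μ/(2ε) = 3.573×10⁶ m = 3572.5 km.

a ≈ 3570 km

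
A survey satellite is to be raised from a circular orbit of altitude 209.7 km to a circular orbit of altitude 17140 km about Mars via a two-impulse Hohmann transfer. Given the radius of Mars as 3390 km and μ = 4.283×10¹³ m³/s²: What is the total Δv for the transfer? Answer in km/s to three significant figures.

r₁ = 3390 + 209.7 = 3599.7 km = 3.5997×10⁶ m.
r₂ = 3390 + 17140 = 20530 km = 2.0530×10⁷ m.
Transfer ellipse a_t = (r₁ + r₂)/2 = 1.206×10⁷ m.
At r₁: circular v_c1 = √(μ/r₁) = 3449 m/s; transfer-periapsis v_p = √[μ(2/r₁ − 1/a_t)] = 4500 m/s.
Δv₁ = v_p − v_c1 = 1050 m/s.
At r₂: circular v_c2 = √(μ/r₂) = 1444 m/s; transfer-apoapsis v_a = √[μ(2/r₂ − 1/a_t)] = 789.0 m/s.
Δv₂ = v_c2 − v_a = 655.4 m/s.
Total Δv = Δv₁ + Δv₂ = 1706 m/s = 1.706 km/s.

Δv_total ≈ 1.71 km/s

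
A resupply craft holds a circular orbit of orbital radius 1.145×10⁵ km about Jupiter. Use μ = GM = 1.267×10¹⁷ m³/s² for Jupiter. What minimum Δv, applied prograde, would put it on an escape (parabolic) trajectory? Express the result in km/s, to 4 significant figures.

r = 1.145×10⁵ km = 1.145×10⁸ m.
Circular speed v_c = √(μ/r) = 33260 m/s.
Escape speed v_esc = √(2μ/r) = √2 × v_c = 47040 m/s.
Δv = v_esc − v_c = 13780 m/s = 13.78 km/s.

Δv ≈ 13.78 km/s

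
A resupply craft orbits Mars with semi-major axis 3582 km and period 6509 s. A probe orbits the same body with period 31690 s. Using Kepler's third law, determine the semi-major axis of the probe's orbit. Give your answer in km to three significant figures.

Kepler's third law: a³ ∝ T², so a₂ = a₁ (T₂/T₁)^(2/3).
T₂/T₁ = 4.869, (T₂/T₁)^(2/3) = 2.873.
a₂ = 3582 × 2.873 = 10290 km.

a₂ ≈ 10300 km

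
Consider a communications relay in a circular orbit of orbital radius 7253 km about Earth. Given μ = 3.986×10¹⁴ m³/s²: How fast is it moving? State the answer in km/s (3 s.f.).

v ≈ 7.41 km/s

r = 7253 km = 7.253×10⁶ m.
For a circular orbit v = √(μ/r) = √(3.986×10¹⁴ / 7.253×10⁶) = √(5.496×10⁷) = 7413 m/s.
That is 7.413 km/s.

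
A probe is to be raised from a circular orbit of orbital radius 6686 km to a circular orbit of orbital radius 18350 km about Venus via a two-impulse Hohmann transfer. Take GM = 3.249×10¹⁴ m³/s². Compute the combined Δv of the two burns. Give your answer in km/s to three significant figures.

r₁ = 6686 km = 6.686×10⁶ m.
r₂ = 18350 km = 1.835×10⁷ m.
Transfer ellipse a_t = (r₁ + r₂)/2 = 1.252×10⁷ m.
At r₁: circular v_c1 = √(μ/r₁) = 6971 m/s; transfer-periapsis v_p = √[μ(2/r₁ − 1/a_t)] = 8440 m/s.
Δv₁ = v_p − v_c1 = 1469 m/s.
At r₂: circular v_c2 = √(μ/r₂) = 4208 m/s; transfer-apoapsis v_a = √[μ(2/r₂ − 1/a_t)] = 3075 m/s.
Δv₂ = v_c2 − v_a = 1133 m/s.
Total Δv = Δv₁ + Δv₂ = 2602 m/s = 2.602 km/s.

Δv_total ≈ 2.60 km/s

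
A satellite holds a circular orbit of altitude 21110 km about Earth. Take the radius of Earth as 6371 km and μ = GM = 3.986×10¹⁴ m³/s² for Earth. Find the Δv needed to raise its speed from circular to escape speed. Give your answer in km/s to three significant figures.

Δv ≈ 1.58 km/s

r = 6371 + 21110 = 27481 km = 2.7481×10⁷ m.
Circular speed v_c = √(μ/r) = 3808 m/s.
Escape speed v_esc = √(2μ/r) = √2 × v_c = 5386 m/s.
Δv = v_esc − v_c = 1578 m/s = 1.578 km/s.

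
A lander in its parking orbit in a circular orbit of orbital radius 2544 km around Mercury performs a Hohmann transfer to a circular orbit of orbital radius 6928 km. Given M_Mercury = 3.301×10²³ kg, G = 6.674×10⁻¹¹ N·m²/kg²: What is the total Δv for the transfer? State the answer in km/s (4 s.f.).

Δv_total ≈ 1.093 km/s

μ = GM = 6.674×10⁻¹¹ × 3.301×10²³ = 2.203×10¹³ m³/s².
r₁ = 2544 km = 2.544×10⁶ m.
r₂ = 6928 km = 6.928×10⁶ m.
Transfer ellipse a_t = (r₁ + r₂)/2 = 4.736×10⁶ m.
At r₁: circular v_c1 = √(μ/r₁) = 2943 m/s; transfer-periherm v_p = √[μ(2/r₁ − 1/a_t)] = 3559 m/s.
Δv₁ = v_p − v_c1 = 616.4 m/s.
At r₂: circular v_c2 = √(μ/r₂) = 1783 m/s; transfer-apoherm v_a = √[μ(2/r₂ − 1/a_t)] = 1307 m/s.
Δv₂ = v_c2 − v_a = 476.3 m/s.
Total Δv = Δv₁ + Δv₂ = 1093 m/s = 1.093 km/s.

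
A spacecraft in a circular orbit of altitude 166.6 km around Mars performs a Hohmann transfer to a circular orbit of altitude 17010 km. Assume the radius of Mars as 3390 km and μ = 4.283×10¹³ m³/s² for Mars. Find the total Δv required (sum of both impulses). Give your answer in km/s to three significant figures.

r₁ = 3390 + 166.6 = 3556.6 km = 3.5566×10⁶ m.
r₂ = 3390 + 17010 = 20400 km = 2.0400×10⁷ m.
Transfer ellipse a_t = (r₁ + r₂)/2 = 1.198×10⁷ m.
At r₁: circular v_c1 = √(μ/r₁) = 3470 m/s; transfer-periapsis v_p = √[μ(2/r₁ − 1/a_t)] = 4529 m/s.
Δv₁ = v_p − v_c1 = 1058 m/s.
At r₂: circular v_c2 = √(μ/r₂) = 1449 m/s; transfer-apoapsis v_a = √[μ(2/r₂ − 1/a_t)] = 789.5 m/s.
Δv₂ = v_c2 − v_a = 659.4 m/s.
Total Δv = Δv₁ + Δv₂ = 1718 m/s = 1.718 km/s.

Δv_total ≈ 1.72 km/s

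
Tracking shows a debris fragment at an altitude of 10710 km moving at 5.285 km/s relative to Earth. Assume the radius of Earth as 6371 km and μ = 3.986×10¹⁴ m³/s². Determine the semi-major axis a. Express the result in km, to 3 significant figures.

r = 6371 + 10710 = 17081 km = 1.708×10⁷ m.
Vis-viva rearranged: 1/a = 2/r − v²/μ = 1.171×10⁻⁷ − 7.007×10⁻⁸ = 4.702×10⁻⁸ m⁻¹.
a = 2.127×10⁷ m = 21269 km.

a ≈ 21300 km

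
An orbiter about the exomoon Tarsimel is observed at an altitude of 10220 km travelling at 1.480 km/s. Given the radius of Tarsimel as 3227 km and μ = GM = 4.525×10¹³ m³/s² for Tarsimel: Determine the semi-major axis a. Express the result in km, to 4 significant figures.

r = 3227 + 10220 = 13447 km = 1.345×10⁷ m.
Specific orbital energy ε = v²/2 − μ/r = (1480)²/2 − 4.525×10¹³/1.345×10⁷ = -2.270×10⁶ J/kg.
Since ε = −μ/(2a), a = −μ/(2ε) = 9.968×10⁶ m = 9967.6 km.

a ≈ 9968 km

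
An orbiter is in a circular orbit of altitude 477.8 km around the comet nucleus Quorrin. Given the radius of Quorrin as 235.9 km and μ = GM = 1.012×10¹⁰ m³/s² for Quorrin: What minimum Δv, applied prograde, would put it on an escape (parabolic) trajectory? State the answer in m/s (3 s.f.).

r = 235.9 + 477.8 = 713.70 km = 7.1370×10⁵ m.
Circular speed v_c = √(μ/r) = 119.1 m/s.
Escape speed v_esc = √(2μ/r) = √2 × v_c = 168.4 m/s.
Δv = v_esc − v_c = 49.32 m/s.

Δv ≈ 49.3 m/s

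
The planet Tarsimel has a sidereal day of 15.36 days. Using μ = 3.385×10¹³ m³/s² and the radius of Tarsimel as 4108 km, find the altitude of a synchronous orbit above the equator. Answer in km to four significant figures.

T = 15.36 days = 1.327×10⁶ s.
A synchronous orbit has period T, so by Kepler's third law a = (μT²/4π²)^(1/3).
μT²/4π² = 3.385×10¹³ × (1.327×10⁶)² / 39.48 = 1.510×10²⁴ m³.
a = 1.147×10⁸ m = 1.1473×10⁵ km.
Altitude h = a − R = 1.1473×10⁵ − 4108 = 1.1062×10⁵ km.

h_sync ≈ 1.106×10⁵ km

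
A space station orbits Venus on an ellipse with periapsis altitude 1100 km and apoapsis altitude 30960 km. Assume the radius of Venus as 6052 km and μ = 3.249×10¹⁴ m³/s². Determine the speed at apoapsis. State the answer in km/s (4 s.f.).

r_p = 6052 + 1100 = 7152.0 km = 7.1520×10⁶ m.
r_a = 6052 + 30960 = 37012 km = 3.7012×10⁷ m.
Semi-major axis a = (r_p + r_a)/2 = 22082 km = 2.208×10⁷ m.
Vis-viva: v² = μ(2/r − 1/a) = 3.249×10¹⁴ × (5.404×10⁻⁸ − 4.529×10⁻⁸) = 2.843×10⁶ m²/s².
v = 1686 m/s = 1.686 km/s.

v ≈ 1.686 km/s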